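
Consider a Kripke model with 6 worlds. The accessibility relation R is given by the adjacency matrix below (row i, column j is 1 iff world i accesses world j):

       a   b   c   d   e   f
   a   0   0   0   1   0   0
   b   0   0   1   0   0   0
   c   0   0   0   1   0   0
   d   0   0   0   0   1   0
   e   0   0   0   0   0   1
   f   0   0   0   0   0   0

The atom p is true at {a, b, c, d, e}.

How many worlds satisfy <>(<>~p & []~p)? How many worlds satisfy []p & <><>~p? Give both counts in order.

For <>(<>~p & []~p):
a: successors {d}; <>~p & []~p there: d:F. ✗
b: successors {c}; <>~p & []~p there: c:F. ✗
c: successors {d}; <>~p & []~p there: d:F. ✗
d: successors {e}; <>~p & []~p there: e:T. ✓
e: successors {f}; <>~p & []~p there: f:F. ✗
f: no successors, so <>(<>~p & []~p) fails. ✗
— 1 world.
For []p & <><>~p:
a: []p is T, <><>~p is F. ✗
b: []p is T, <><>~p is F. ✗
c: []p is T, <><>~p is F. ✗
d: []p is T, <><>~p is T. ✓
e: []p is F, <><>~p is F. ✗
f: []p is T, <><>~p is F. ✗
— 1 world.

1 and 1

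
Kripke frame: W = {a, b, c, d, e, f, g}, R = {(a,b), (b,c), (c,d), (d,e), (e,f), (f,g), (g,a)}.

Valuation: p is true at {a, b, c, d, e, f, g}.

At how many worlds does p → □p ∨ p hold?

a: p is T, □p ∨ p is T. ✓
b: p is T, □p ∨ p is T. ✓
c: p is T, □p ∨ p is T. ✓
d: p is T, □p ∨ p is T. ✓
e: p is T, □p ∨ p is T. ✓
f: p is T, □p ∨ p is T. ✓
g: p is T, □p ∨ p is T. ✓
Satisfying worlds: {a, b, c, d, e, f, g}.

7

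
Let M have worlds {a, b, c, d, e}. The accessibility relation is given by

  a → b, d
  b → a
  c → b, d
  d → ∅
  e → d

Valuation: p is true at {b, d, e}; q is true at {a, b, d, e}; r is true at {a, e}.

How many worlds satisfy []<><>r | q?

4

a: []<><>r is F, q is T. ✓
b: []<><>r is T, q is T. ✓
c: []<><>r is F, q is F. ✗
d: []<><>r is T, q is T. ✓
e: []<><>r is F, q is T. ✓
Satisfying worlds: {a, b, d, e}.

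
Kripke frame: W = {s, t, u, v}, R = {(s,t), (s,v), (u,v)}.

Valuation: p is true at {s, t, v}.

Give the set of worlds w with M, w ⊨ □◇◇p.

{t, v}

s: successors {t, v}; ◇◇p there: t:F, v:F. ✗
t: no successors, so □◇◇p holds vacuously. ✓
u: successors {v}; ◇◇p there: v:F. ✗
v: no successors, so □◇◇p holds vacuously. ✓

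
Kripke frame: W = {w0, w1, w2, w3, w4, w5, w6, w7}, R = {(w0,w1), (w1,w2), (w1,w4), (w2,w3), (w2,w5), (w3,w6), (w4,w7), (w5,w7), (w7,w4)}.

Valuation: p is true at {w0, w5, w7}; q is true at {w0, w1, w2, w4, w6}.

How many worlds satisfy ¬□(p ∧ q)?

7

w0: □(p ∧ q) is F. ✓
w1: □(p ∧ q) is F. ✓
w2: □(p ∧ q) is F. ✓
w3: □(p ∧ q) is F. ✓
w4: □(p ∧ q) is F. ✓
w5: □(p ∧ q) is F. ✓
w6: □(p ∧ q) is T. ✗
w7: □(p ∧ q) is F. ✓
Satisfying worlds: {w0, w1, w2, w3, w4, w5, w7}.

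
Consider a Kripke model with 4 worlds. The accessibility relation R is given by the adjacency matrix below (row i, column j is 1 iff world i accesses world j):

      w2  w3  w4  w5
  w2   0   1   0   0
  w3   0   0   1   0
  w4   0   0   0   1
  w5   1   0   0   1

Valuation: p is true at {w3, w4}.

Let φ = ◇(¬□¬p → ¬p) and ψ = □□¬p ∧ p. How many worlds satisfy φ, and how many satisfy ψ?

3 and 2

For ◇(¬□¬p → ¬p):
w2: successors {w3}; ¬□¬p → ¬p there: w3:F. ✗
w3: successors {w4}; ¬□¬p → ¬p there: w4:T. ✓
w4: successors {w5}; ¬□¬p → ¬p there: w5:T. ✓
w5: successors {w2, w5}; ¬□¬p → ¬p there: w2:T, w5:T. ✓
— 3 worlds.
For □□¬p ∧ p:
w2: □□¬p is F, p is F. ✗
w3: □□¬p is T, p is T. ✓
w4: □□¬p is T, p is T. ✓
w5: □□¬p is F, p is F. ✗
— 2 worlds.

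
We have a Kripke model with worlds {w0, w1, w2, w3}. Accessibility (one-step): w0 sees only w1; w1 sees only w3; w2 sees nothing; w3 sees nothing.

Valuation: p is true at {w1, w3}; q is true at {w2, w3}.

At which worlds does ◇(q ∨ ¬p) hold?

w0: successors {w1}; q ∨ ¬p there: w1:F. ✗
w1: successors {w3}; q ∨ ¬p there: w3:T. ✓
w2: no successors, so ◇(q ∨ ¬p) fails. ✗
w3: no successors, so ◇(q ∨ ¬p) fails. ✗

{w1}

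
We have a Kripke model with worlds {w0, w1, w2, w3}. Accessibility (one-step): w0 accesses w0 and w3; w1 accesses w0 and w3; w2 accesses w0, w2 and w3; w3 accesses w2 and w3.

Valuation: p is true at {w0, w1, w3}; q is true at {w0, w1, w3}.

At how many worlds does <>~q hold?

2

w0: successors {w0, w3}; ~q there: w0:F, w3:F. ✗
w1: successors {w0, w3}; ~q there: w0:F, w3:F. ✗
w2: successors {w0, w2, w3}; ~q there: w0:F, w2:T, w3:F. ✓
w3: successors {w2, w3}; ~q there: w2:T, w3:F. ✓
Satisfying worlds: {w2, w3}.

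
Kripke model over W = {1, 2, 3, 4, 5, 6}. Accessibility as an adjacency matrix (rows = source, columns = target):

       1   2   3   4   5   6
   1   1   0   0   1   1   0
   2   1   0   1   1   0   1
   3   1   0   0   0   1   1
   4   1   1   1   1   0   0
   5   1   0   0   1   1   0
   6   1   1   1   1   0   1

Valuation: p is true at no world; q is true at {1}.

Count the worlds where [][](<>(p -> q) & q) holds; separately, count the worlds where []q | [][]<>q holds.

For [][](<>(p -> q) & q):
1: successors {1, 4, 5}; [](<>(p -> q) & q) there: 1:F, 4:F, 5:F. ✗
2: successors {1, 3, 4, 6}; [](<>(p -> q) & q) there: 1:F, 3:F, 4:F, 6:F. ✗
3: successors {1, 5, 6}; [](<>(p -> q) & q) there: 1:F, 5:F, 6:F. ✗
4: successors {1, 2, 3, 4}; [](<>(p -> q) & q) there: 1:F, 2:F, 3:F, 4:F. ✗
5: successors {1, 4, 5}; [](<>(p -> q) & q) there: 1:F, 4:F, 5:F. ✗
6: successors {1, 2, 3, 4, 6}; [](<>(p -> q) & q) there: 1:F, 2:F, 3:F, 4:F, 6:F. ✗
— 0 worlds.
For []q | [][]<>q:
1: []q is F, [][]<>q is T. ✓
2: []q is F, [][]<>q is T. ✓
3: []q is F, [][]<>q is T. ✓
4: []q is F, [][]<>q is T. ✓
5: []q is F, [][]<>q is T. ✓
6: []q is F, [][]<>q is T. ✓
— 6 worlds.

0 and 6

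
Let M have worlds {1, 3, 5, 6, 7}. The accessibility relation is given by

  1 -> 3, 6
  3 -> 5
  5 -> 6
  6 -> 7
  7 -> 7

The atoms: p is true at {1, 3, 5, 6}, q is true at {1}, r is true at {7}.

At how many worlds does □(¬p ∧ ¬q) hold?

1: successors {3, 6}; ¬p ∧ ¬q there: 3:F, 6:F. ✗
3: successors {5}; ¬p ∧ ¬q there: 5:F. ✗
5: successors {6}; ¬p ∧ ¬q there: 6:F. ✗
6: successors {7}; ¬p ∧ ¬q there: 7:T. ✓
7: successors {7}; ¬p ∧ ¬q there: 7:T. ✓
Satisfying worlds: {6, 7}.

2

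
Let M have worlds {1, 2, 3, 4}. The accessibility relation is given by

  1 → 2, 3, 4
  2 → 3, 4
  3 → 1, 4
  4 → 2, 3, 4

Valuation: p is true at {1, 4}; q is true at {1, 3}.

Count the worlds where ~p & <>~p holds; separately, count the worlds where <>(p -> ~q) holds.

For ~p & <>~p:
1: ~p is F, <>~p is T. ✗
2: ~p is T, <>~p is T. ✓
3: ~p is T, <>~p is F. ✗
4: ~p is F, <>~p is T. ✗
— 1 world.
For <>(p -> ~q):
1: successors {2, 3, 4}; p -> ~q there: 2:T, 3:T, 4:T. ✓
2: successors {3, 4}; p -> ~q there: 3:T, 4:T. ✓
3: successors {1, 4}; p -> ~q there: 1:F, 4:T. ✓
4: successors {2, 3, 4}; p -> ~q there: 2:T, 3:T, 4:T. ✓
— 4 worlds.

1 and 4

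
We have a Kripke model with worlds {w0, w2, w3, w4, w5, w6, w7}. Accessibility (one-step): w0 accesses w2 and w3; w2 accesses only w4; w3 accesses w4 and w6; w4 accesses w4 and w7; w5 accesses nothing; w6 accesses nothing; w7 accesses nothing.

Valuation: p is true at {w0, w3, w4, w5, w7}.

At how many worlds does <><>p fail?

w0: successors {w2, w3}; <>p there: w2:T, w3:T. ✓
w2: successors {w4}; <>p there: w4:T. ✓
w3: successors {w4, w6}; <>p there: w4:T, w6:F. ✓
w4: successors {w4, w7}; <>p there: w4:T, w7:F. ✓
w5: no successors, so <><>p fails. ✗
w6: no successors, so <><>p fails. ✗
w7: no successors, so <><>p fails. ✗
Satisfying worlds: {w0, w2, w3, w4}.
So <><>p fails at the other 3 worlds.

3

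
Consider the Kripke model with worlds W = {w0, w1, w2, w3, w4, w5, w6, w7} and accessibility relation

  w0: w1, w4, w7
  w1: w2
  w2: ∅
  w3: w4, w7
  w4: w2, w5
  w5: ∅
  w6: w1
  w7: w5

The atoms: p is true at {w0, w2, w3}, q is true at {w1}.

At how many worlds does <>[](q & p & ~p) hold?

w0: successors {w1, w4, w7}; [](q & p & ~p) there: w1:F, w4:F, w7:F. ✗
w1: successors {w2}; [](q & p & ~p) there: w2:T. ✓
w2: no successors, so <>[](q & p & ~p) fails. ✗
w3: successors {w4, w7}; [](q & p & ~p) there: w4:F, w7:F. ✗
w4: successors {w2, w5}; [](q & p & ~p) there: w2:T, w5:T. ✓
w5: no successors, so <>[](q & p & ~p) fails. ✗
w6: successors {w1}; [](q & p & ~p) there: w1:F. ✗
w7: successors {w5}; [](q & p & ~p) there: w5:T. ✓
Satisfying worlds: {w1, w4, w7}.

3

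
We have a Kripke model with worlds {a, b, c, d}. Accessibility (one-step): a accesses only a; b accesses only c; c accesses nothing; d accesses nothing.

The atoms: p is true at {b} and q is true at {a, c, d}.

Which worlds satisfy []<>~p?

{a, c, d}

a: successors {a}; <>~p there: a:T. ✓
b: successors {c}; <>~p there: c:F. ✗
c: no successors, so []<>~p holds vacuously. ✓
d: no successors, so []<>~p holds vacuously. ✓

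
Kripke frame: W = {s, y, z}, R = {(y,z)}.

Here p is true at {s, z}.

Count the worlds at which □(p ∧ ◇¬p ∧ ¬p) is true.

s: no successors, so □(p ∧ ◇¬p ∧ ¬p) holds vacuously. ✓
y: successors {z}; p ∧ ◇¬p ∧ ¬p there: z:F. ✗
z: no successors, so □(p ∧ ◇¬p ∧ ¬p) holds vacuously. ✓
Satisfying worlds: {s, z}.

2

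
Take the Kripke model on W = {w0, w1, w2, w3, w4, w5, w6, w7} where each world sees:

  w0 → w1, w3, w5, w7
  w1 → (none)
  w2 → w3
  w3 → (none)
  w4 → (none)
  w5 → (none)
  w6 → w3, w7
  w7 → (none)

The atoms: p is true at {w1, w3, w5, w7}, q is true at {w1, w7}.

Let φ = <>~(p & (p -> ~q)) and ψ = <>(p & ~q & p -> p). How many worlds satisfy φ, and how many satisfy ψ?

For <>~(p & (p -> ~q)):
w0: successors {w1, w3, w5, w7}; ~(p & (p -> ~q)) there: w1:T, w3:F, w5:F, w7:T. ✓
w1: no successors, so <>~(p & (p -> ~q)) fails. ✗
w2: successors {w3}; ~(p & (p -> ~q)) there: w3:F. ✗
w3: no successors, so <>~(p & (p -> ~q)) fails. ✗
w4: no successors, so <>~(p & (p -> ~q)) fails. ✗
w5: no successors, so <>~(p & (p -> ~q)) fails. ✗
w6: successors {w3, w7}; ~(p & (p -> ~q)) there: w3:F, w7:T. ✓
w7: no successors, so <>~(p & (p -> ~q)) fails. ✗
— 2 worlds.
For <>(p & ~q & p -> p):
w0: successors {w1, w3, w5, w7}; p & ~q & p -> p there: w1:T, w3:T, w5:T, w7:T. ✓
w1: no successors, so <>(p & ~q & p -> p) fails. ✗
w2: successors {w3}; p & ~q & p -> p there: w3:T. ✓
w3: no successors, so <>(p & ~q & p -> p) fails. ✗
w4: no successors, so <>(p & ~q & p -> p) fails. ✗
w5: no successors, so <>(p & ~q & p -> p) fails. ✗
w6: successors {w3, w7}; p & ~q & p -> p there: w3:T, w7:T. ✓
w7: no successors, so <>(p & ~q & p -> p) fails. ✗
— 3 worlds.

2 and 3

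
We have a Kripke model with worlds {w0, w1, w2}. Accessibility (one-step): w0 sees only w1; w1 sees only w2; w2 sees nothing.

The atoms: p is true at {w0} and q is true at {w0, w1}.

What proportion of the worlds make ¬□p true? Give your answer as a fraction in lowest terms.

2/3

w0: □p is F. ✓
w1: □p is F. ✓
w2: □p is T. ✗
That's 2 of 3 worlds, so 2/3.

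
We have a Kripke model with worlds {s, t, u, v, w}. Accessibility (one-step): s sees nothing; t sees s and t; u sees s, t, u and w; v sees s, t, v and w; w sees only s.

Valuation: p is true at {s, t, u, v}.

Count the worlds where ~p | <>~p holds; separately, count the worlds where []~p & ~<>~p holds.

For ~p | <>~p:
s: ~p is F, <>~p is F. ✗
t: ~p is F, <>~p is F. ✗
u: ~p is F, <>~p is T. ✓
v: ~p is F, <>~p is T. ✓
w: ~p is T, <>~p is F. ✓
— 3 worlds.
For []~p & ~<>~p:
s: []~p is T, ~<>~p is T. ✓
t: []~p is F, ~<>~p is T. ✗
u: []~p is F, ~<>~p is F. ✗
v: []~p is F, ~<>~p is F. ✗
w: []~p is F, ~<>~p is T. ✗
— 1 world.

3 and 1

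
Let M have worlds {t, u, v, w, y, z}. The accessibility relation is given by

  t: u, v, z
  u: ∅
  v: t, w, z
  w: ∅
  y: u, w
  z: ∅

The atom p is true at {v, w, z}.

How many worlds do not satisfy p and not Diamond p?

4

t: p is F, not Diamond p is F. ✗
u: p is F, not Diamond p is T. ✗
v: p is T, not Diamond p is F. ✗
w: p is T, not Diamond p is T. ✓
y: p is F, not Diamond p is F. ✗
z: p is T, not Diamond p is T. ✓
Satisfying worlds: {w, z}.
So p and not Diamond p fails at the other 4 worlds.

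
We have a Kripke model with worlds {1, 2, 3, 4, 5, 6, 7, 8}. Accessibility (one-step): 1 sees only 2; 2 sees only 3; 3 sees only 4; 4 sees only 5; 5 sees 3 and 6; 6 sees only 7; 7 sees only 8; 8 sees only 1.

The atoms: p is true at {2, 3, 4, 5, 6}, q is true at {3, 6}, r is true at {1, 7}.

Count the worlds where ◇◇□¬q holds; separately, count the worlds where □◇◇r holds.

6 and 2

For ◇◇□¬q:
1: successors {2}; ◇□¬q there: 2:T. ✓
2: successors {3}; ◇□¬q there: 3:T. ✓
3: successors {4}; ◇□¬q there: 4:F. ✗
4: successors {5}; ◇□¬q there: 5:T. ✓
5: successors {3, 6}; ◇□¬q there: 3:T, 6:T. ✓
6: successors {7}; ◇□¬q there: 7:T. ✓
7: successors {8}; ◇□¬q there: 8:T. ✓
8: successors {1}; ◇□¬q there: 1:F. ✗
— 6 worlds.
For □◇◇r:
1: successors {2}; ◇◇r there: 2:F. ✗
2: successors {3}; ◇◇r there: 3:F. ✗
3: successors {4}; ◇◇r there: 4:F. ✗
4: successors {5}; ◇◇r there: 5:T. ✓
5: successors {3, 6}; ◇◇r there: 3:F, 6:F. ✗
6: successors {7}; ◇◇r there: 7:T. ✓
7: successors {8}; ◇◇r there: 8:F. ✗
8: successors {1}; ◇◇r there: 1:F. ✗
— 2 worlds.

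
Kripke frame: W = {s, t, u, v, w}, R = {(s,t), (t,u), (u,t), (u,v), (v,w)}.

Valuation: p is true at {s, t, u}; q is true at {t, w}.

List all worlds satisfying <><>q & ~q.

{u}

s: <><>q is F, ~q is T. ✗
t: <><>q is T, ~q is F. ✗
u: <><>q is T, ~q is T. ✓
v: <><>q is F, ~q is T. ✗
w: <><>q is F, ~q is F. ✗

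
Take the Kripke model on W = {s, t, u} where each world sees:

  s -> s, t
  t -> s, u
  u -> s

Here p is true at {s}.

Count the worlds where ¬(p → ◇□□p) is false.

s: p → ◇□□p is F. ✓
t: p → ◇□□p is T. ✗
u: p → ◇□□p is T. ✗
Satisfying worlds: {s}.
So ¬(p → ◇□□p) fails at the other 2 worlds.

2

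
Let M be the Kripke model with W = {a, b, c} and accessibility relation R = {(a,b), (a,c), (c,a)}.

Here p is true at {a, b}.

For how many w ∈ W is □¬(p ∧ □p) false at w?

a: successors {b, c}; ¬(p ∧ □p) there: b:F, c:T. ✗
b: no successors, so □¬(p ∧ □p) holds vacuously. ✓
c: successors {a}; ¬(p ∧ □p) there: a:T. ✓
Satisfying worlds: {b, c}.
So □¬(p ∧ □p) fails at the other 1 world.

1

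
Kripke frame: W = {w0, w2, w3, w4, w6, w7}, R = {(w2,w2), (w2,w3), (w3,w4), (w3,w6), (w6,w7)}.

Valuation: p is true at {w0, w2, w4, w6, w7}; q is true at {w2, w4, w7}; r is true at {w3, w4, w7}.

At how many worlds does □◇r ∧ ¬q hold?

w0: □◇r is T, ¬q is T. ✓
w2: □◇r is T, ¬q is F. ✗
w3: □◇r is F, ¬q is T. ✗
w4: □◇r is T, ¬q is F. ✗
w6: □◇r is F, ¬q is T. ✗
w7: □◇r is T, ¬q is F. ✗
Satisfying worlds: {w0}.

1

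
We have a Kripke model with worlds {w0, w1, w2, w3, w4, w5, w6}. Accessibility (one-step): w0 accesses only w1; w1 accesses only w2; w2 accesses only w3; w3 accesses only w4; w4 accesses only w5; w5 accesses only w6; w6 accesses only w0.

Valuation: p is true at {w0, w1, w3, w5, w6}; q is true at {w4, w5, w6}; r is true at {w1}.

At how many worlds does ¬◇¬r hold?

w0: ◇¬r is F. ✓
w1: ◇¬r is T. ✗
w2: ◇¬r is T. ✗
w3: ◇¬r is T. ✗
w4: ◇¬r is T. ✗
w5: ◇¬r is T. ✗
w6: ◇¬r is T. ✗
Satisfying worlds: {w0}.

1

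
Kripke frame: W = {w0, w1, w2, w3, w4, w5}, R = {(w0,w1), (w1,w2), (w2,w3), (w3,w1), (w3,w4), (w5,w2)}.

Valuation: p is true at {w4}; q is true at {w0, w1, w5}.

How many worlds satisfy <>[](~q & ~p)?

w0: successors {w1}; [](~q & ~p) there: w1:T. ✓
w1: successors {w2}; [](~q & ~p) there: w2:T. ✓
w2: successors {w3}; [](~q & ~p) there: w3:F. ✗
w3: successors {w1, w4}; [](~q & ~p) there: w1:T, w4:T. ✓
w4: no successors, so <>[](~q & ~p) fails. ✗
w5: successors {w2}; [](~q & ~p) there: w2:T. ✓
Satisfying worlds: {w0, w1, w3, w5}.

4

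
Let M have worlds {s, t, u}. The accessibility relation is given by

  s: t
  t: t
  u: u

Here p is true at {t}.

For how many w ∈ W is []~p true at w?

s: successors {t}; ~p there: t:F. ✗
t: successors {t}; ~p there: t:F. ✗
u: successors {u}; ~p there: u:T. ✓
Satisfying worlds: {u}.

1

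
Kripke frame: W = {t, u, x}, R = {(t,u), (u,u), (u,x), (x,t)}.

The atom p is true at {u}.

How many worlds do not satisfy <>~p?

1

t: successors {u}; ~p there: u:F. ✗
u: successors {u, x}; ~p there: u:F, x:T. ✓
x: successors {t}; ~p there: t:T. ✓
Satisfying worlds: {u, x}.
So <>~p fails at the other 1 world.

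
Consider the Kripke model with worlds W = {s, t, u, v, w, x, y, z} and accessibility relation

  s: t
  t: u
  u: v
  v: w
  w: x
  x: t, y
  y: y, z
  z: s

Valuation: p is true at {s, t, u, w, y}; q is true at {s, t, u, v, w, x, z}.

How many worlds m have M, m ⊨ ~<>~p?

s: <>~p is F. ✓
t: <>~p is F. ✓
u: <>~p is T. ✗
v: <>~p is F. ✓
w: <>~p is T. ✗
x: <>~p is F. ✓
y: <>~p is T. ✗
z: <>~p is F. ✓
Satisfying worlds: {s, t, v, x, z}.

5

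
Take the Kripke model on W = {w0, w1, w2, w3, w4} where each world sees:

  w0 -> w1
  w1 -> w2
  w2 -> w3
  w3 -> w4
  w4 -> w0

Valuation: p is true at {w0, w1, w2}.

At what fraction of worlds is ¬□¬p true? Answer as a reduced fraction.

3/5

w0: □¬p is F. ✓
w1: □¬p is F. ✓
w2: □¬p is T. ✗
w3: □¬p is T. ✗
w4: □¬p is F. ✓
That's 3 of 5 worlds, so 3/5.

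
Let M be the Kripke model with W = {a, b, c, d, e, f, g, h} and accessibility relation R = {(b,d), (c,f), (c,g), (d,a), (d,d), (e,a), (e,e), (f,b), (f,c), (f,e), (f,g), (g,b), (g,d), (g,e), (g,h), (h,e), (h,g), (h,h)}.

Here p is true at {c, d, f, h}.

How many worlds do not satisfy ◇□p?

4

a: no successors, so ◇□p fails. ✗
b: successors {d}; □p there: d:F. ✗
c: successors {f, g}; □p there: f:F, g:F. ✗
d: successors {a, d}; □p there: a:T, d:F. ✓
e: successors {a, e}; □p there: a:T, e:F. ✓
f: successors {b, c, e, g}; □p there: b:T, c:F, e:F, g:F. ✓
g: successors {b, d, e, h}; □p there: b:T, d:F, e:F, h:F. ✓
h: successors {e, g, h}; □p there: e:F, g:F, h:F. ✗
Satisfying worlds: {d, e, f, g}.
So ◇□p fails at the other 4 worlds.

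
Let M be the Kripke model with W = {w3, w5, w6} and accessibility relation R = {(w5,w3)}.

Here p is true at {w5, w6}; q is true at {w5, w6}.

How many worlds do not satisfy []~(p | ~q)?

1

w3: no successors, so []~(p | ~q) holds vacuously. ✓
w5: successors {w3}; ~(p | ~q) there: w3:F. ✗
w6: no successors, so []~(p | ~q) holds vacuously. ✓
Satisfying worlds: {w3, w6}.
So []~(p | ~q) fails at the other 1 world.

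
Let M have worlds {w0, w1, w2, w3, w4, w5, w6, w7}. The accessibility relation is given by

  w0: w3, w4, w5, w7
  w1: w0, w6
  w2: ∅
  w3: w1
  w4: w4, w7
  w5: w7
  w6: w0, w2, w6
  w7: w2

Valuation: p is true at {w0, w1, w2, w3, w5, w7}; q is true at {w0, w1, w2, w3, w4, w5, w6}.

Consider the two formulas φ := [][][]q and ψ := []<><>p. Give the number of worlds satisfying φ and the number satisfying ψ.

For [][][]q:
w0: successors {w3, w4, w5, w7}; [][]q there: w3:T, w4:F, w5:T, w7:T. ✗
w1: successors {w0, w6}; [][]q there: w0:F, w6:F. ✗
w2: no successors, so [][][]q holds vacuously. ✓
w3: successors {w1}; [][]q there: w1:F. ✗
w4: successors {w4, w7}; [][]q there: w4:F, w7:T. ✗
w5: successors {w7}; [][]q there: w7:T. ✓
w6: successors {w0, w2, w6}; [][]q there: w0:F, w2:T, w6:F. ✗
w7: successors {w2}; [][]q there: w2:T. ✓
— 3 worlds.
For []<><>p:
w0: successors {w3, w4, w5, w7}; <><>p there: w3:T, w4:T, w5:T, w7:F. ✗
w1: successors {w0, w6}; <><>p there: w0:T, w6:T. ✓
w2: no successors, so []<><>p holds vacuously. ✓
w3: successors {w1}; <><>p there: w1:T. ✓
w4: successors {w4, w7}; <><>p there: w4:T, w7:F. ✗
w5: successors {w7}; <><>p there: w7:F. ✗
w6: successors {w0, w2, w6}; <><>p there: w0:T, w2:F, w6:T. ✗
w7: successors {w2}; <><>p there: w2:F. ✗
— 3 worlds.

3 and 3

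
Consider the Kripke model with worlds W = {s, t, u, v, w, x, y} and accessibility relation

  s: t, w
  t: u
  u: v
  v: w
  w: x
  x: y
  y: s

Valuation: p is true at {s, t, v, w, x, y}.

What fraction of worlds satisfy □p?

6/7

s: successors {t, w}; p there: t:T, w:T. ✓
t: successors {u}; p there: u:F. ✗
u: successors {v}; p there: v:T. ✓
v: successors {w}; p there: w:T. ✓
w: successors {x}; p there: x:T. ✓
x: successors {y}; p there: y:T. ✓
y: successors {s}; p there: s:T. ✓
That's 6 of 7 worlds, so 6/7.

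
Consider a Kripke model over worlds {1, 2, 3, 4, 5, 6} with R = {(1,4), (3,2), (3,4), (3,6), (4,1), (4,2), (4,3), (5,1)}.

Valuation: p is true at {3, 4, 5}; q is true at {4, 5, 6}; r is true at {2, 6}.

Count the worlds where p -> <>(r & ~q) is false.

1: p is F, <>(r & ~q) is F. ✓
2: p is F, <>(r & ~q) is F. ✓
3: p is T, <>(r & ~q) is T. ✓
4: p is T, <>(r & ~q) is T. ✓
5: p is T, <>(r & ~q) is F. ✗
6: p is F, <>(r & ~q) is F. ✓
Satisfying worlds: {1, 2, 3, 4, 6}.
So p -> <>(r & ~q) fails at the other 1 world.

1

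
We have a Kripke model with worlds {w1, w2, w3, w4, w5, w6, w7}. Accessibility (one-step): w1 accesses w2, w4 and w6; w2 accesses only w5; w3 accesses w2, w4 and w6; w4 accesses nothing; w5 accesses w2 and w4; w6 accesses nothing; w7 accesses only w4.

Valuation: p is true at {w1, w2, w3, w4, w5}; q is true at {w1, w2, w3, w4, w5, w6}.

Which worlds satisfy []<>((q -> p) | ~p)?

w1: successors {w2, w4, w6}; <>((q -> p) | ~p) there: w2:T, w4:F, w6:F. ✗
w2: successors {w5}; <>((q -> p) | ~p) there: w5:T. ✓
w3: successors {w2, w4, w6}; <>((q -> p) | ~p) there: w2:T, w4:F, w6:F. ✗
w4: no successors, so []<>((q -> p) | ~p) holds vacuously. ✓
w5: successors {w2, w4}; <>((q -> p) | ~p) there: w2:T, w4:F. ✗
w6: no successors, so []<>((q -> p) | ~p) holds vacuously. ✓
w7: successors {w4}; <>((q -> p) | ~p) there: w4:F. ✗

{w2, w4, w6}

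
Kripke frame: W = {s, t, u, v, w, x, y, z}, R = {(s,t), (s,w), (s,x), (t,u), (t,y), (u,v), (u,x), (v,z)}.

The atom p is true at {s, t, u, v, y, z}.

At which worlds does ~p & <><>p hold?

∅

s: ~p is F, <><>p is T. ✗
t: ~p is F, <><>p is T. ✗
u: ~p is F, <><>p is T. ✗
v: ~p is F, <><>p is F. ✗
w: ~p is T, <><>p is F. ✗
x: ~p is T, <><>p is F. ✗
y: ~p is F, <><>p is F. ✗
z: ~p is F, <><>p is F. ✗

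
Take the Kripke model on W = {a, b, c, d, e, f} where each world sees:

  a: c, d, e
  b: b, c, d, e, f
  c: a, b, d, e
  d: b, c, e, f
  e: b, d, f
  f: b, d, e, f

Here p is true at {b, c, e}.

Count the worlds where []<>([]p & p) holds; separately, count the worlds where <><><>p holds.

For []<>([]p & p):
a: successors {c, d, e}; <>([]p & p) there: c:F, d:F, e:F. ✗
b: successors {b, c, d, e, f}; <>([]p & p) there: b:F, c:F, d:F, e:F, f:F. ✗
c: successors {a, b, d, e}; <>([]p & p) there: a:F, b:F, d:F, e:F. ✗
d: successors {b, c, e, f}; <>([]p & p) there: b:F, c:F, e:F, f:F. ✗
e: successors {b, d, f}; <>([]p & p) there: b:F, d:F, f:F. ✗
f: successors {b, d, e, f}; <>([]p & p) there: b:F, d:F, e:F, f:F. ✗
— 0 worlds.
For <><><>p:
a: successors {c, d, e}; <><>p there: c:T, d:T, e:T. ✓
b: successors {b, c, d, e, f}; <><>p there: b:T, c:T, d:T, e:T, f:T. ✓
c: successors {a, b, d, e}; <><>p there: a:T, b:T, d:T, e:T. ✓
d: successors {b, c, e, f}; <><>p there: b:T, c:T, e:T, f:T. ✓
e: successors {b, d, f}; <><>p there: b:T, d:T, f:T. ✓
f: successors {b, d, e, f}; <><>p there: b:T, d:T, e:T, f:T. ✓
— 6 worlds.

0 and 6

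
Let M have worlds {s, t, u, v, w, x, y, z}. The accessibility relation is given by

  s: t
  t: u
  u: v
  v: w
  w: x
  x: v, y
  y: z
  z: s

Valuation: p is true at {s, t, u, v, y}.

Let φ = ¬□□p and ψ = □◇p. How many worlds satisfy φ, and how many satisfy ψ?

For ¬□□p:
s: □□p is T. ✗
t: □□p is T. ✗
u: □□p is F. ✓
v: □□p is F. ✓
w: □□p is T. ✗
x: □□p is F. ✓
y: □□p is T. ✗
z: □□p is T. ✗
— 3 worlds.
For □◇p:
s: successors {t}; ◇p there: t:T. ✓
t: successors {u}; ◇p there: u:T. ✓
u: successors {v}; ◇p there: v:F. ✗
v: successors {w}; ◇p there: w:F. ✗
w: successors {x}; ◇p there: x:T. ✓
x: successors {v, y}; ◇p there: v:F, y:F. ✗
y: successors {z}; ◇p there: z:T. ✓
z: successors {s}; ◇p there: s:T. ✓
— 5 worlds.

3 and 5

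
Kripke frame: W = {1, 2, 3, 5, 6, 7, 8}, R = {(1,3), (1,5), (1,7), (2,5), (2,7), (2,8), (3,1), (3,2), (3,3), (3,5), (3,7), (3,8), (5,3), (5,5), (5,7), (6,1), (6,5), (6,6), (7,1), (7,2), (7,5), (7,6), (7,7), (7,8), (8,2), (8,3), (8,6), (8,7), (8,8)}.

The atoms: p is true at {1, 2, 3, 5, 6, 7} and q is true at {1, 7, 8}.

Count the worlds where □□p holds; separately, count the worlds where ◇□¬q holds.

For □□p:
1: successors {3, 5, 7}; □p there: 3:F, 5:T, 7:F. ✗
2: successors {5, 7, 8}; □p there: 5:T, 7:F, 8:F. ✗
3: successors {1, 2, 3, 5, 7, 8}; □p there: 1:T, 2:F, 3:F, 5:T, 7:F, 8:F. ✗
5: successors {3, 5, 7}; □p there: 3:F, 5:T, 7:F. ✗
6: successors {1, 5, 6}; □p there: 1:T, 5:T, 6:T. ✓
7: successors {1, 2, 5, 6, 7, 8}; □p there: 1:T, 2:F, 5:T, 6:T, 7:F, 8:F. ✗
8: successors {2, 3, 6, 7, 8}; □p there: 2:F, 3:F, 6:T, 7:F, 8:F. ✗
— 1 world.
For ◇□¬q:
1: successors {3, 5, 7}; □¬q there: 3:F, 5:F, 7:F. ✗
2: successors {5, 7, 8}; □¬q there: 5:F, 7:F, 8:F. ✗
3: successors {1, 2, 3, 5, 7, 8}; □¬q there: 1:F, 2:F, 3:F, 5:F, 7:F, 8:F. ✗
5: successors {3, 5, 7}; □¬q there: 3:F, 5:F, 7:F. ✗
6: successors {1, 5, 6}; □¬q there: 1:F, 5:F, 6:F. ✗
7: successors {1, 2, 5, 6, 7, 8}; □¬q there: 1:F, 2:F, 5:F, 6:F, 7:F, 8:F. ✗
8: successors {2, 3, 6, 7, 8}; □¬q there: 2:F, 3:F, 6:F, 7:F, 8:F. ✗
— 0 worlds.

1 and 0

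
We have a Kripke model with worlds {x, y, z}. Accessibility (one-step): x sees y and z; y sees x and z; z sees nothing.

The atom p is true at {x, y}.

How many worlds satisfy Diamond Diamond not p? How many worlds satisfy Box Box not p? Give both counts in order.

2 and 1

For Diamond Diamond not p:
x: successors {y, z}; Diamond not p there: y:T, z:F. ✓
y: successors {x, z}; Diamond not p there: x:T, z:F. ✓
z: no successors, so Diamond Diamond not p fails. ✗
— 2 worlds.
For Box Box not p:
x: successors {y, z}; Box not p there: y:F, z:T. ✗
y: successors {x, z}; Box not p there: x:F, z:T. ✗
z: no successors, so Box Box not p holds vacuously. ✓
— 1 world.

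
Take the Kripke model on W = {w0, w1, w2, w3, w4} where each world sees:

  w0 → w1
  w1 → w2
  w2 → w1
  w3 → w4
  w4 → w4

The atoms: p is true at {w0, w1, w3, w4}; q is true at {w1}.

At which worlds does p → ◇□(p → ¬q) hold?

w0: p is T, ◇□(p → ¬q) is T. ✓
w1: p is T, ◇□(p → ¬q) is F. ✗
w2: p is F, ◇□(p → ¬q) is T. ✓
w3: p is T, ◇□(p → ¬q) is T. ✓
w4: p is T, ◇□(p → ¬q) is T. ✓

{w0, w2, w3, w4}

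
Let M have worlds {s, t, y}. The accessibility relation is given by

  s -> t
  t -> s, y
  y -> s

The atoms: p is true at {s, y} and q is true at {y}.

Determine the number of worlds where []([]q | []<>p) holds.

s: successors {t}; []q | []<>p there: t:F. ✗
t: successors {s, y}; []q | []<>p there: s:T, y:F. ✗
y: successors {s}; []q | []<>p there: s:T. ✓
Satisfying worlds: {y}.

1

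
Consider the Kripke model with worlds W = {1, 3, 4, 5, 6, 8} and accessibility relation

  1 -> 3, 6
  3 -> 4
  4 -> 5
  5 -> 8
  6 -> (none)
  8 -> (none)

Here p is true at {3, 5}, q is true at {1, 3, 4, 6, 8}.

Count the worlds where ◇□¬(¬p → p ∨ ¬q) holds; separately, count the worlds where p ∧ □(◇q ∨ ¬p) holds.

3 and 2

For ◇□¬(¬p → p ∨ ¬q):
1: successors {3, 6}; □¬(¬p → p ∨ ¬q) there: 3:T, 6:T. ✓
3: successors {4}; □¬(¬p → p ∨ ¬q) there: 4:F. ✗
4: successors {5}; □¬(¬p → p ∨ ¬q) there: 5:T. ✓
5: successors {8}; □¬(¬p → p ∨ ¬q) there: 8:T. ✓
6: no successors, so ◇□¬(¬p → p ∨ ¬q) fails. ✗
8: no successors, so ◇□¬(¬p → p ∨ ¬q) fails. ✗
— 3 worlds.
For p ∧ □(◇q ∨ ¬p):
1: p is F, □(◇q ∨ ¬p) is T. ✗
3: p is T, □(◇q ∨ ¬p) is T. ✓
4: p is F, □(◇q ∨ ¬p) is T. ✗
5: p is T, □(◇q ∨ ¬p) is T. ✓
6: p is F, □(◇q ∨ ¬p) is T. ✗
8: p is F, □(◇q ∨ ¬p) is T. ✗
— 2 worlds.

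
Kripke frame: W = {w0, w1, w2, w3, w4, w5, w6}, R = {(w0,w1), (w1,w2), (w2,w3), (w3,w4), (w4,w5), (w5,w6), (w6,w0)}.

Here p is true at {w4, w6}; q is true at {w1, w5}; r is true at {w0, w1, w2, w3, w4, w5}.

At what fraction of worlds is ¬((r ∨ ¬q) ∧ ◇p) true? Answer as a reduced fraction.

5/7

w0: (r ∨ ¬q) ∧ ◇p is F. ✓
w1: (r ∨ ¬q) ∧ ◇p is F. ✓
w2: (r ∨ ¬q) ∧ ◇p is F. ✓
w3: (r ∨ ¬q) ∧ ◇p is T. ✗
w4: (r ∨ ¬q) ∧ ◇p is F. ✓
w5: (r ∨ ¬q) ∧ ◇p is T. ✗
w6: (r ∨ ¬q) ∧ ◇p is F. ✓
That's 5 of 7 worlds, so 5/7.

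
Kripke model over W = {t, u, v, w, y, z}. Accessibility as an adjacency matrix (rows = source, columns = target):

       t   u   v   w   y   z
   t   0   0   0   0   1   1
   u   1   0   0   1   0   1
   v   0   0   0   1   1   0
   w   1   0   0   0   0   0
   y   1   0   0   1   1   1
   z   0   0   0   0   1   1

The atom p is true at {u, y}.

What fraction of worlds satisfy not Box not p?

2/3

t: Box not p is F. ✓
u: Box not p is T. ✗
v: Box not p is F. ✓
w: Box not p is T. ✗
y: Box not p is F. ✓
z: Box not p is F. ✓
That's 4 of 6 worlds, so 4/6 = 2/3.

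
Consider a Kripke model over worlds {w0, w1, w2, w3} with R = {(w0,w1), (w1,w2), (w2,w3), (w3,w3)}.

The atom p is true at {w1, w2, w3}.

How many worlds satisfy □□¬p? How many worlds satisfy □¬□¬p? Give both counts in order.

For □□¬p:
w0: successors {w1}; □¬p there: w1:F. ✗
w1: successors {w2}; □¬p there: w2:F. ✗
w2: successors {w3}; □¬p there: w3:F. ✗
w3: successors {w3}; □¬p there: w3:F. ✗
— 0 worlds.
For □¬□¬p:
w0: successors {w1}; ¬□¬p there: w1:T. ✓
w1: successors {w2}; ¬□¬p there: w2:T. ✓
w2: successors {w3}; ¬□¬p there: w3:T. ✓
w3: successors {w3}; ¬□¬p there: w3:T. ✓
— 4 worlds.

0 and 4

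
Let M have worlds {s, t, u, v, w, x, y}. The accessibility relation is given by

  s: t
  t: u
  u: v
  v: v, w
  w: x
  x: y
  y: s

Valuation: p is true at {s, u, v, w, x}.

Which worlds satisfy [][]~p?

s: successors {t}; []~p there: t:F. ✗
t: successors {u}; []~p there: u:F. ✗
u: successors {v}; []~p there: v:F. ✗
v: successors {v, w}; []~p there: v:F, w:F. ✗
w: successors {x}; []~p there: x:T. ✓
x: successors {y}; []~p there: y:F. ✗
y: successors {s}; []~p there: s:T. ✓

{w, y}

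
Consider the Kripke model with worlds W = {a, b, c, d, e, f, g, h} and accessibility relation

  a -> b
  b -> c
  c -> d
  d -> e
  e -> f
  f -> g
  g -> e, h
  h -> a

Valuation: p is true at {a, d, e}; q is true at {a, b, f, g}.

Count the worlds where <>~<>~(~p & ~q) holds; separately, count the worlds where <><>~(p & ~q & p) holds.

For <>~<>~(~p & ~q):
a: successors {b}; ~<>~(~p & ~q) there: b:T. ✓
b: successors {c}; ~<>~(~p & ~q) there: c:F. ✗
c: successors {d}; ~<>~(~p & ~q) there: d:F. ✗
d: successors {e}; ~<>~(~p & ~q) there: e:F. ✗
e: successors {f}; ~<>~(~p & ~q) there: f:F. ✗
f: successors {g}; ~<>~(~p & ~q) there: g:F. ✗
g: successors {e, h}; ~<>~(~p & ~q) there: e:F, h:F. ✗
h: successors {a}; ~<>~(~p & ~q) there: a:F. ✗
— 1 world.
For <><>~(p & ~q & p):
a: successors {b}; <>~(p & ~q & p) there: b:T. ✓
b: successors {c}; <>~(p & ~q & p) there: c:F. ✗
c: successors {d}; <>~(p & ~q & p) there: d:F. ✗
d: successors {e}; <>~(p & ~q & p) there: e:T. ✓
e: successors {f}; <>~(p & ~q & p) there: f:T. ✓
f: successors {g}; <>~(p & ~q & p) there: g:T. ✓
g: successors {e, h}; <>~(p & ~q & p) there: e:T, h:T. ✓
h: successors {a}; <>~(p & ~q & p) there: a:T. ✓
— 6 worlds.

1 and 6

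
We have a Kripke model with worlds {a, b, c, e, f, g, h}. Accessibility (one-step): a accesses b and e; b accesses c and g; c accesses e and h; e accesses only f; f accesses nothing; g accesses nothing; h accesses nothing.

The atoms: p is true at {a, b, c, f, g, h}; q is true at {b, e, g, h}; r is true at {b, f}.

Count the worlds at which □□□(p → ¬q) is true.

6

a: successors {b, e}; □□(p → ¬q) there: b:F, e:T. ✗
b: successors {c, g}; □□(p → ¬q) there: c:T, g:T. ✓
c: successors {e, h}; □□(p → ¬q) there: e:T, h:T. ✓
e: successors {f}; □□(p → ¬q) there: f:T. ✓
f: no successors, so □□□(p → ¬q) holds vacuously. ✓
g: no successors, so □□□(p → ¬q) holds vacuously. ✓
h: no successors, so □□□(p → ¬q) holds vacuously. ✓
Satisfying worlds: {b, c, e, f, g, h}.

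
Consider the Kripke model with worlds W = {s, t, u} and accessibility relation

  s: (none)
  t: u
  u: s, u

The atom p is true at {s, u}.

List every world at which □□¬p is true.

{s}

s: no successors, so □□¬p holds vacuously. ✓
t: successors {u}; □¬p there: u:F. ✗
u: successors {s, u}; □¬p there: s:T, u:F. ✗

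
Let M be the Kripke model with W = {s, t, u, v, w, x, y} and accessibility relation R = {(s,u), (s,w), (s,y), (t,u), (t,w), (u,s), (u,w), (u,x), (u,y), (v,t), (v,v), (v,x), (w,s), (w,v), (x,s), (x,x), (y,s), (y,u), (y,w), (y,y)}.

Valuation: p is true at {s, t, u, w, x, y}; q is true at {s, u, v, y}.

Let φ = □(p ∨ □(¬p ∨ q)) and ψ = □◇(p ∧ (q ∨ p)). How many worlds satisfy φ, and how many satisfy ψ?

For □(p ∨ □(¬p ∨ q)):
s: successors {u, w, y}; p ∨ □(¬p ∨ q) there: u:T, w:T, y:T. ✓
t: successors {u, w}; p ∨ □(¬p ∨ q) there: u:T, w:T. ✓
u: successors {s, w, x, y}; p ∨ □(¬p ∨ q) there: s:T, w:T, x:T, y:T. ✓
v: successors {t, v, x}; p ∨ □(¬p ∨ q) there: t:T, v:F, x:T. ✗
w: successors {s, v}; p ∨ □(¬p ∨ q) there: s:T, v:F. ✗
x: successors {s, x}; p ∨ □(¬p ∨ q) there: s:T, x:T. ✓
y: successors {s, u, w, y}; p ∨ □(¬p ∨ q) there: s:T, u:T, w:T, y:T. ✓
— 5 worlds.
For □◇(p ∧ (q ∨ p)):
s: successors {u, w, y}; ◇(p ∧ (q ∨ p)) there: u:T, w:T, y:T. ✓
t: successors {u, w}; ◇(p ∧ (q ∨ p)) there: u:T, w:T. ✓
u: successors {s, w, x, y}; ◇(p ∧ (q ∨ p)) there: s:T, w:T, x:T, y:T. ✓
v: successors {t, v, x}; ◇(p ∧ (q ∨ p)) there: t:T, v:T, x:T. ✓
w: successors {s, v}; ◇(p ∧ (q ∨ p)) there: s:T, v:T. ✓
x: successors {s, x}; ◇(p ∧ (q ∨ p)) there: s:T, x:T. ✓
y: successors {s, u, w, y}; ◇(p ∧ (q ∨ p)) there: s:T, u:T, w:T, y:T. ✓
— 7 worlds.

5 and 7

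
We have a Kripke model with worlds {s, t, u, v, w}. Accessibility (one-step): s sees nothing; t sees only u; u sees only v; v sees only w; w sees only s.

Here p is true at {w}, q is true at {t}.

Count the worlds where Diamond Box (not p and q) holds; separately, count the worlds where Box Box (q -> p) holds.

For Diamond Box (not p and q):
s: no successors, so Diamond Box (not p and q) fails. ✗
t: successors {u}; Box (not p and q) there: u:F. ✗
u: successors {v}; Box (not p and q) there: v:F. ✗
v: successors {w}; Box (not p and q) there: w:F. ✗
w: successors {s}; Box (not p and q) there: s:T. ✓
— 1 world.
For Box Box (q -> p):
s: no successors, so Box Box (q -> p) holds vacuously. ✓
t: successors {u}; Box (q -> p) there: u:T. ✓
u: successors {v}; Box (q -> p) there: v:T. ✓
v: successors {w}; Box (q -> p) there: w:T. ✓
w: successors {s}; Box (q -> p) there: s:T. ✓
— 5 worlds.

1 and 5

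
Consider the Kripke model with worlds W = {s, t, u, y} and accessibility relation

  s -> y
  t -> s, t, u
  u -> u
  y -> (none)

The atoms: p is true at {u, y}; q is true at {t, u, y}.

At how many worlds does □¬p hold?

s: successors {y}; ¬p there: y:F. ✗
t: successors {s, t, u}; ¬p there: s:T, t:T, u:F. ✗
u: successors {u}; ¬p there: u:F. ✗
y: no successors, so □¬p holds vacuously. ✓
Satisfying worlds: {y}.

1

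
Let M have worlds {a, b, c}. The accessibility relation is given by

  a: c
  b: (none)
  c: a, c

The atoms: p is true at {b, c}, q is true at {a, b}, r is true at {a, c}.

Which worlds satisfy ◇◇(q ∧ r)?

{a, c}

a: successors {c}; ◇(q ∧ r) there: c:T. ✓
b: no successors, so ◇◇(q ∧ r) fails. ✗
c: successors {a, c}; ◇(q ∧ r) there: a:F, c:T. ✓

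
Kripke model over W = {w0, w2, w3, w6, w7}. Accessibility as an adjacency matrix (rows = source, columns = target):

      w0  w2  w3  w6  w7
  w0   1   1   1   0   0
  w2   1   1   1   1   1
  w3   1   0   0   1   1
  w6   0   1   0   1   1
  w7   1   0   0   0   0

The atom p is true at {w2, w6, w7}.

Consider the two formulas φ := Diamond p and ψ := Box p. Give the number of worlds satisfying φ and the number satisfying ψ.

4 and 1

For Diamond p:
w0: successors {w0, w2, w3}; p there: w0:F, w2:T, w3:F. ✓
w2: successors {w0, w2, w3, w6, w7}; p there: w0:F, w2:T, w3:F, w6:T, w7:T. ✓
w3: successors {w0, w6, w7}; p there: w0:F, w6:T, w7:T. ✓
w6: successors {w2, w6, w7}; p there: w2:T, w6:T, w7:T. ✓
w7: successors {w0}; p there: w0:F. ✗
— 4 worlds.
For Box p:
w0: successors {w0, w2, w3}; p there: w0:F, w2:T, w3:F. ✗
w2: successors {w0, w2, w3, w6, w7}; p there: w0:F, w2:T, w3:F, w6:T, w7:T. ✗
w3: successors {w0, w6, w7}; p there: w0:F, w6:T, w7:T. ✗
w6: successors {w2, w6, w7}; p there: w2:T, w6:T, w7:T. ✓
w7: successors {w0}; p there: w0:F. ✗
— 1 world.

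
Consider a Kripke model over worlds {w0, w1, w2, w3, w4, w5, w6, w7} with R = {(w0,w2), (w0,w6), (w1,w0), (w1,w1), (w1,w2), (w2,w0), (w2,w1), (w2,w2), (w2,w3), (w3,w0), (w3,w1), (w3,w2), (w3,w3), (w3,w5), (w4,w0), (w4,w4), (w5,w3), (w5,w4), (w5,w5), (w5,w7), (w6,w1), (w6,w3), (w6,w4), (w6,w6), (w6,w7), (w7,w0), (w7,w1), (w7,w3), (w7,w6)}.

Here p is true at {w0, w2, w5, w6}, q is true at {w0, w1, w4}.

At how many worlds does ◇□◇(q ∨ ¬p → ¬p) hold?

w0: successors {w2, w6}; □◇(q ∨ ¬p → ¬p) there: w2:T, w6:T. ✓
w1: successors {w0, w1, w2}; □◇(q ∨ ¬p → ¬p) there: w0:T, w1:T, w2:T. ✓
w2: successors {w0, w1, w2, w3}; □◇(q ∨ ¬p → ¬p) there: w0:T, w1:T, w2:T, w3:T. ✓
w3: successors {w0, w1, w2, w3, w5}; □◇(q ∨ ¬p → ¬p) there: w0:T, w1:T, w2:T, w3:T, w5:T. ✓
w4: successors {w0, w4}; □◇(q ∨ ¬p → ¬p) there: w0:T, w4:T. ✓
w5: successors {w3, w4, w5, w7}; □◇(q ∨ ¬p → ¬p) there: w3:T, w4:T, w5:T, w7:T. ✓
w6: successors {w1, w3, w4, w6, w7}; □◇(q ∨ ¬p → ¬p) there: w1:T, w3:T, w4:T, w6:T, w7:T. ✓
w7: successors {w0, w1, w3, w6}; □◇(q ∨ ¬p → ¬p) there: w0:T, w1:T, w3:T, w6:T. ✓
Satisfying worlds: {w0, w1, w2, w3, w4, w5, w6, w7}.

8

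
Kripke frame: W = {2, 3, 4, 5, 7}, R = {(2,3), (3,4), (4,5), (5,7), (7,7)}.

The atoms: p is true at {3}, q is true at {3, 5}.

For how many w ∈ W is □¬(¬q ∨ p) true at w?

1

2: successors {3}; ¬(¬q ∨ p) there: 3:F. ✗
3: successors {4}; ¬(¬q ∨ p) there: 4:F. ✗
4: successors {5}; ¬(¬q ∨ p) there: 5:T. ✓
5: successors {7}; ¬(¬q ∨ p) there: 7:F. ✗
7: successors {7}; ¬(¬q ∨ p) there: 7:F. ✗
Satisfying worlds: {4}.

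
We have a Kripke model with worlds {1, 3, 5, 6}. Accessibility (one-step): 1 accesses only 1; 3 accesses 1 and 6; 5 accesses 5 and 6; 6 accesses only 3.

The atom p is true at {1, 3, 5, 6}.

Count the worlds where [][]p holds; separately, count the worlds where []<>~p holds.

4 and 0

For [][]p:
1: successors {1}; []p there: 1:T. ✓
3: successors {1, 6}; []p there: 1:T, 6:T. ✓
5: successors {5, 6}; []p there: 5:T, 6:T. ✓
6: successors {3}; []p there: 3:T. ✓
— 4 worlds.
For []<>~p:
1: successors {1}; <>~p there: 1:F. ✗
3: successors {1, 6}; <>~p there: 1:F, 6:F. ✗
5: successors {5, 6}; <>~p there: 5:F, 6:F. ✗
6: successors {3}; <>~p there: 3:F. ✗
— 0 worlds.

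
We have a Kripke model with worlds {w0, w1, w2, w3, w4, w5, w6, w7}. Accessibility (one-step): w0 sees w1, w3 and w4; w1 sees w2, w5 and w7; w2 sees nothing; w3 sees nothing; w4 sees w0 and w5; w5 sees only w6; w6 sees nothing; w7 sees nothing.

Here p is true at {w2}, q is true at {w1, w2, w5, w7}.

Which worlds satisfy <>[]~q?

{w0, w1, w4, w5}

w0: successors {w1, w3, w4}; []~q there: w1:F, w3:T, w4:F. ✓
w1: successors {w2, w5, w7}; []~q there: w2:T, w5:T, w7:T. ✓
w2: no successors, so <>[]~q fails. ✗
w3: no successors, so <>[]~q fails. ✗
w4: successors {w0, w5}; []~q there: w0:F, w5:T. ✓
w5: successors {w6}; []~q there: w6:T. ✓
w6: no successors, so <>[]~q fails. ✗
w7: no successors, so <>[]~q fails. ✗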